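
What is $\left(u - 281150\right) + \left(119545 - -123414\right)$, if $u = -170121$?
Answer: $-208312$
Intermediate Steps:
$\left(u - 281150\right) + \left(119545 - -123414\right) = \left(-170121 - 281150\right) + \left(119545 - -123414\right) = -451271 + \left(119545 + 123414\right) = -451271 + 242959 = -208312$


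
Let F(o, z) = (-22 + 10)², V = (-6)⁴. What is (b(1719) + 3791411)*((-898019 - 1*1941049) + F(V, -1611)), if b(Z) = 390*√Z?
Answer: -10763527681764 - 3321541080*√191 ≈ -1.0809e+13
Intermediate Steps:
V = 1296
F(o, z) = 144 (F(o, z) = (-12)² = 144)
(b(1719) + 3791411)*((-898019 - 1*1941049) + F(V, -1611)) = (390*√1719 + 3791411)*((-898019 - 1*1941049) + 144) = (390*(3*√191) + 3791411)*((-898019 - 1941049) + 144) = (1170*√191 + 3791411)*(-2839068 + 144) = (3791411 + 1170*√191)*(-2838924) = -10763527681764 - 3321541080*√191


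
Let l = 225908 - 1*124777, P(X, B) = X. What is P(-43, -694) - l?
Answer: -101174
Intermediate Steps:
l = 101131 (l = 225908 - 124777 = 101131)
P(-43, -694) - l = -43 - 1*101131 = -43 - 101131 = -101174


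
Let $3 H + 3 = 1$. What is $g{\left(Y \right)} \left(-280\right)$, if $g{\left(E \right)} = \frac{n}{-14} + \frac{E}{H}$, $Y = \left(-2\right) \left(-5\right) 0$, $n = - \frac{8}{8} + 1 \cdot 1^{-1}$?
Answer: $0$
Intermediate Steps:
$H = - \frac{2}{3}$ ($H = -1 + \frac{1}{3} \cdot 1 = -1 + \frac{1}{3} = - \frac{2}{3} \approx -0.66667$)
$n = 0$ ($n = \left(-8\right) \frac{1}{8} + 1 \cdot 1 = -1 + 1 = 0$)
$Y = 0$ ($Y = 10 \cdot 0 = 0$)
$g{\left(E \right)} = - \frac{3 E}{2}$ ($g{\left(E \right)} = \frac{0}{-14} + \frac{E}{- \frac{2}{3}} = 0 \left(- \frac{1}{14}\right) + E \left(- \frac{3}{2}\right) = 0 - \frac{3 E}{2} = - \frac{3 E}{2}$)
$g{\left(Y \right)} \left(-280\right) = \left(- \frac{3}{2}\right) 0 \left(-280\right) = 0 \left(-280\right) = 0$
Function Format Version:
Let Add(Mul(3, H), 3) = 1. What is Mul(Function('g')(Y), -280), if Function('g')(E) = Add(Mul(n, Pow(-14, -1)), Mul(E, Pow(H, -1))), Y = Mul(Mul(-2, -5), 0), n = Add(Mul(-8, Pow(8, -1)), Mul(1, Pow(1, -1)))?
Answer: 0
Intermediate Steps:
H = Rational(-2, 3) (H = Add(-1, Mul(Rational(1, 3), 1)) = Add(-1, Rational(1, 3)) = Rational(-2, 3) ≈ -0.66667)
n = 0 (n = Add(Mul(-8, Rational(1, 8)), Mul(1, 1)) = Add(-1, 1) = 0)
Y = 0 (Y = Mul(10, 0) = 0)
Function('g')(E) = Mul(Rational(-3, 2), E) (Function('g')(E) = Add(Mul(0, Pow(-14, -1)), Mul(E, Pow(Rational(-2, 3), -1))) = Add(Mul(0, Rational(-1, 14)), Mul(E, Rational(-3, 2))) = Add(0, Mul(Rational(-3, 2), E)) = Mul(Rational(-3, 2), E))
Mul(Function('g')(Y), -280) = Mul(Mul(Rational(-3, 2), 0), -280) = Mul(0, -280) = 0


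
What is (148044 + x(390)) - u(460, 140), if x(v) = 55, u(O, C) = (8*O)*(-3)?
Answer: 159139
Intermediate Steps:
u(O, C) = -24*O
(148044 + x(390)) - u(460, 140) = (148044 + 55) - (-24)*460 = 148099 - 1*(-11040) = 148099 + 11040 = 159139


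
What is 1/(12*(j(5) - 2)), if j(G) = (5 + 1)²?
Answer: 1/408 ≈ 0.0024510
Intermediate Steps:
j(G) = 36 (j(G) = 6² = 36)
1/(12*(j(5) - 2)) = 1/(12*(36 - 2)) = 1/(12*34) = 1/408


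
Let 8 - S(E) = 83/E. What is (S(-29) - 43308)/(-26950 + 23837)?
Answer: 114147/8207 ≈ 13.908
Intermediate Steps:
S(E) = 8 - 83/E
(S(-29) - 43308)/(-26950 + 23837) = ((8 - 83/(-29)) - 43308)/(-26950 + 23837) = ((8 - 83*(-1/29)) - 43308)/(-3113) = ((8 + 83/29) - 43308)*(-1/3113) = (315/29 - 43308)*(-1/3113) = -1255617/29*(-1/3113) = 114147/8207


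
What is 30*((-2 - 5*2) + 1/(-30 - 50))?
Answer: -2883/8 ≈ -360.38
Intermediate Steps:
30*((-2 - 5*2) + 1/(-30 - 50)) = 30*((-2 - 10) + 1/(-80)) = 30*(-12 - 1/80) = 30*(-961/80) = -2883/8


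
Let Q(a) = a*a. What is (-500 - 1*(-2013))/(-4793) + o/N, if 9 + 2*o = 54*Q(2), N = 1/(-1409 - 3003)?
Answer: -2188686619/4793 ≈ -4.5664e+5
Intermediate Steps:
Q(a) = a**2
N = -1/4412 (N = 1/(-4412) = -1/4412 ≈ -0.00022665)
o = 207/2 (o = -9/2 + (54*2**2)/2 = -9/2 + (54*4)/2 = -9/2 + (1/2)*216 = -9/2 + 108 = 207/2 ≈ 103.50)
(-500 - 1*(-2013))/(-4793) + o/N = (-500 - 1*(-2013))/(-4793) + 207/(2*(-1/4412)) = (-500 + 2013)*(-1/4793) + (207/2)*(-4412) = 1513*(-1/4793) - 456642 = -1513/4793 - 456642 = -2188686619/4793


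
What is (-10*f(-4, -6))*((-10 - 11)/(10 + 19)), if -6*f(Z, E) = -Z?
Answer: -140/29 ≈ -4.8276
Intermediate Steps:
f(Z, E) = Z/6 (f(Z, E) = -(-1)*Z/6 = Z/6)
(-10*f(-4, -6))*((-10 - 11)/(10 + 19)) = (-5*(-4)/3)*((-10 - 11)/(10 + 19)) = (-10*(-⅔))*(-21/29) = 20*(-21*1/29)/3 = (20/3)*(-21/29) = -140/29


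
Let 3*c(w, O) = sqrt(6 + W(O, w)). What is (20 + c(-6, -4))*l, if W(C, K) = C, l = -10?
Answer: -200 - 10*sqrt(2)/3 ≈ -204.71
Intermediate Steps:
c(w, O) = sqrt(6 + O)/3
(20 + c(-6, -4))*l = (20 + sqrt(6 - 4)/3)*(-10) = (20 + sqrt(2)/3)*(-10) = -200 - 10*sqrt(2)/3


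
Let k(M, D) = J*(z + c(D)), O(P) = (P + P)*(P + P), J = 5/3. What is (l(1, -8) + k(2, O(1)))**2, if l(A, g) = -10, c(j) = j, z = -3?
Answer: 625/9 ≈ 69.444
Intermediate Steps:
J = 5/3 (J = 5*(1/3) = 5/3 ≈ 1.6667)
O(P) = 4*P**2 (O(P) = (2*P)*(2*P) = 4*P**2)
k(M, D) = -5 + 5*D/3 (k(M, D) = 5*(-3 + D)/3 = -5 + 5*D/3)
(l(1, -8) + k(2, O(1)))**2 = (-10 + (-5 + 5*(4*1**2)/3))**2 = (-10 + (-5 + 5*(4*1)/3))**2 = (-10 + (-5 + (5/3)*4))**2 = (-10 + (-5 + 20/3))**2 = (-10 + 5/3)**2 = (-25/3)**2 = 625/9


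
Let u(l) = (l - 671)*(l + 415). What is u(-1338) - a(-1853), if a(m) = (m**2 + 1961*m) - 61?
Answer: 2054492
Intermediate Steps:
a(m) = -61 + m**2 + 1961*m
u(l) = (-671 + l)*(415 + l)
u(-1338) - a(-1853) = (-278465 + (-1338)**2 - 256*(-1338)) - (-61 + (-1853)**2 + 1961*(-1853)) = (-278465 + 1790244 + 342528) - (-61 + 3433609 - 3633733) = 1854307 - 1*(-200185) = 1854307 + 200185 = 2054492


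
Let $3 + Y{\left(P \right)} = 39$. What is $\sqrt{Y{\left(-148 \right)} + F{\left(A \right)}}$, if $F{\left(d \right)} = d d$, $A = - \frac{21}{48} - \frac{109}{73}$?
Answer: $\frac{\sqrt{54197089}}{1168} \approx 6.303$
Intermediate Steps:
$Y{\left(P \right)} = 36$ ($Y{\left(P \right)} = -3 + 39 = 36$)
$A = - \frac{2255}{1168}$ ($A = \left(-21\right) \frac{1}{48} - \frac{109}{73} = - \frac{7}{16} - \frac{109}{73} = - \frac{2255}{1168} \approx -1.9307$)
$F{\left(d \right)} = d^{2}$
$\sqrt{Y{\left(-148 \right)} + F{\left(A \right)}} = \sqrt{36 + \left(- \frac{2255}{1168}\right)^{2}} = \sqrt{36 + \frac{5085025}{1364224}} = \sqrt{\frac{54197089}{1364224}} = \frac{\sqrt{54197089}}{1168}$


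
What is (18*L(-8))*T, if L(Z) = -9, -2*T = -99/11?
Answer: -729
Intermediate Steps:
T = 9/2 (T = -(-99)/(2*11) = -1/2*(-9) = 9/2 ≈ 4.5000)
(18*L(-8))*T = (18*(-9))*(9/2) = -162*9/2 = -729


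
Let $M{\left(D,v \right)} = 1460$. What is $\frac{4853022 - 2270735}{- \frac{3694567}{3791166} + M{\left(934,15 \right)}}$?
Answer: $\frac{9789878676642}{5531407793} \approx 1769.9$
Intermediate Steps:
$\frac{4853022 - 2270735}{- \frac{3694567}{3791166} + M{\left(934,15 \right)}} = \frac{4853022 - 2270735}{- \frac{3694567}{3791166} + 1460} = \frac{2582287}{\left(-3694567\right) \frac{1}{3791166} + 1460} = \frac{2582287}{- \frac{3694567}{3791166} + 1460} = \frac{2582287}{\frac{5531407793}{3791166}} = 2582287 \cdot \frac{3791166}{5531407793} = \frac{9789878676642}{5531407793}$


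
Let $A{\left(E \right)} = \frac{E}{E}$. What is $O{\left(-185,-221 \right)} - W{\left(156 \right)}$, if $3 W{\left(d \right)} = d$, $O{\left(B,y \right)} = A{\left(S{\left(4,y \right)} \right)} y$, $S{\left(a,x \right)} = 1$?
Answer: $-273$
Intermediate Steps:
$A{\left(E \right)} = 1$
$O{\left(B,y \right)} = y$ ($O{\left(B,y \right)} = 1 y = y$)
$W{\left(d \right)} = \frac{d}{3}$
$O{\left(-185,-221 \right)} - W{\left(156 \right)} = -221 - \frac{1}{3} \cdot 156 = -221 - 52 = -273$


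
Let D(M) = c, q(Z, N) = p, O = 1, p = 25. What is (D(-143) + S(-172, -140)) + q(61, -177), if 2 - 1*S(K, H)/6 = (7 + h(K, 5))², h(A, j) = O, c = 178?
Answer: -169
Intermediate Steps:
q(Z, N) = 25
h(A, j) = 1
D(M) = 178
S(K, H) = -372 (S(K, H) = 12 - 6*(7 + 1)² = 12 - 6*8² = 12 - 6*64 = 12 - 384 = -372)
(D(-143) + S(-172, -140)) + q(61, -177) = (178 - 372) + 25 = -194 + 25 = -169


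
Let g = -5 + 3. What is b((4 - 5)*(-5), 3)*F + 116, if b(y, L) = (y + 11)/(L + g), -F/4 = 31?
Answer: -1868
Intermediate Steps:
F = -124 (F = -4*31 = -124)
g = -2
b(y, L) = (11 + y)/(-2 + L) (b(y, L) = (y + 11)/(L - 2) = (11 + y)/(-2 + L))
b((4 - 5)*(-5), 3)*F + 116 = ((11 + (4 - 5)*(-5))/(-2 + 3))*(-124) + 116 = ((11 - 1*(-5))/1)*(-124) + 116 = (1*(11 + 5))*(-124) + 116 = (1*16)*(-124) + 116 = 16*(-124) + 116 = -1984 + 116 = -1868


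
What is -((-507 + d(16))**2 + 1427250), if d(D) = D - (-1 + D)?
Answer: -1683286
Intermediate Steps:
d(D) = 1 (d(D) = D + (1 - D) = 1)
-((-507 + d(16))**2 + 1427250) = -((-507 + 1)**2 + 1427250) = -((-506)**2 + 1427250) = -(256036 + 1427250) = -1*1683286 = -1683286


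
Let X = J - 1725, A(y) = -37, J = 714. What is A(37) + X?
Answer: -1048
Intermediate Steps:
X = -1011 (X = 714 - 1725 = -1011)
A(37) + X = -37 - 1011 = -1048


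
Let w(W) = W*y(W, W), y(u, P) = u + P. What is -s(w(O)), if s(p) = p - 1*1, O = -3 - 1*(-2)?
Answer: -1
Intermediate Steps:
y(u, P) = P + u
O = -1 (O = -3 + 2 = -1)
w(W) = 2*W² (w(W) = W*(W + W) = W*(2*W) = 2*W²)
s(p) = -1 + p (s(p) = p - 1 = -1 + p)
-s(w(O)) = -(-1 + 2*(-1)²) = -(-1 + 2*1) = -(-1 + 2) = -1*1 = -1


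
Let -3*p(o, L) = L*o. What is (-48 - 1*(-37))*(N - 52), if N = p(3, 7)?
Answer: 649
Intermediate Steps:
p(o, L) = -L*o/3
N = -7 (N = -⅓*7*3 = -7)
(-48 - 1*(-37))*(N - 52) = (-48 - 1*(-37))*(-7 - 52) = (-48 + 37)*(-59) = -11*(-59) = 649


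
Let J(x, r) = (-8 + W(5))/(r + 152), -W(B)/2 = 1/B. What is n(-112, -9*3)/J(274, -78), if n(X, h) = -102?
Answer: 6290/7 ≈ 898.57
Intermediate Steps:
W(B) = -2/B
J(x, r) = -42/(5*(152 + r)) (J(x, r) = (-8 - 2/5)/(r + 152) = (-8 - 2*⅕)/(152 + r) = (-8 - ⅖)/(152 + r) = -42/(5*(152 + r)))
n(-112, -9*3)/J(274, -78) = -102/((-42/(760 + 5*(-78)))) = -102/((-42/(760 - 390))) = -102/((-42/370)) = -102/((-42*1/370)) = -102/(-21/185) = -102*(-185/21) = 6290/7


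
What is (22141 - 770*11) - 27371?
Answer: -13700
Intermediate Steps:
(22141 - 770*11) - 27371 = (22141 - 8470) - 27371 = 13671 - 27371 = -13700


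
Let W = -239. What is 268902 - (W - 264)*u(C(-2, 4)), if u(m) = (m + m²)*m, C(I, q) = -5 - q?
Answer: -57042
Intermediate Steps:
u(m) = m*(m + m²)
268902 - (W - 264)*u(C(-2, 4)) = 268902 - (-239 - 264)*(-5 - 1*4)²*(1 + (-5 - 1*4)) = 268902 - (-503)*(-5 - 4)²*(1 + (-5 - 4)) = 268902 - (-503)*(-9)²*(1 - 9) = 268902 - (-503)*81*(-8) = 268902 - (-503)*(-648) = 268902 - 1*325944 = 268902 - 325944 = -57042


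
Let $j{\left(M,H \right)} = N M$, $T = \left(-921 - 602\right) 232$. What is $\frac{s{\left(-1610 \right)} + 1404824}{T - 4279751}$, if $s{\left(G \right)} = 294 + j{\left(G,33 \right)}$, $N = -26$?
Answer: $- \frac{1446978}{4633087} \approx -0.31231$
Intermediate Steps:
$T = -353336$ ($T = \left(-1523\right) 232 = -353336$)
$j{\left(M,H \right)} = - 26 M$
$s{\left(G \right)} = 294 - 26 G$
$\frac{s{\left(-1610 \right)} + 1404824}{T - 4279751} = \frac{\left(294 - -41860\right) + 1404824}{-353336 - 4279751} = \frac{\left(294 + 41860\right) + 1404824}{-4633087} = \left(42154 + 1404824\right) \left(- \frac{1}{4633087}\right) = 1446978 \left(- \frac{1}{4633087}\right) = - \frac{1446978}{4633087}$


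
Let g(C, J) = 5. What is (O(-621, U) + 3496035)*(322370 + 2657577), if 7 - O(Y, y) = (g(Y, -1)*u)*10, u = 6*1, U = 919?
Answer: 10417125885674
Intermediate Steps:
u = 6
O(Y, y) = -293 (O(Y, y) = 7 - 5*6*10 = 7 - 30*10 = 7 - 1*300 = 7 - 300 = -293)
(O(-621, U) + 3496035)*(322370 + 2657577) = (-293 + 3496035)*(322370 + 2657577) = 3495742*2979947 = 10417125885674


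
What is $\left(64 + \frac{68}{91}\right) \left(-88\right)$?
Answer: $- \frac{518496}{91} \approx -5697.8$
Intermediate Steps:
$\left(64 + \frac{68}{91}\right) \left(-88\right) = \frac{5892}{91} \left(-88\right) = - \frac{518496}{91}$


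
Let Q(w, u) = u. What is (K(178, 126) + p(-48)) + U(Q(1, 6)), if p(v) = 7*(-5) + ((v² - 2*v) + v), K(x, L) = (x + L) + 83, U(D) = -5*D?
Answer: 2674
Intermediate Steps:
K(x, L) = 83 + L + x (K(x, L) = (L + x) + 83 = 83 + L + x)
p(v) = -35 + v² - v (p(v) = -35 + (v² - v) = -35 + v² - v)
(K(178, 126) + p(-48)) + U(Q(1, 6)) = ((83 + 126 + 178) + (-35 + (-48)² - 1*(-48))) - 5*6 = (387 + (-35 + 2304 + 48)) - 30 = (387 + 2317) - 30 = 2704 - 30 = 2674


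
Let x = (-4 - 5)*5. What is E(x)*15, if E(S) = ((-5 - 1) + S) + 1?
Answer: -750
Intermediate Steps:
x = -45 (x = -9*5 = -45)
E(S) = -5 + S (E(S) = (-6 + S) + 1 = -5 + S)
E(x)*15 = (-5 - 45)*15 = -50*15 = -750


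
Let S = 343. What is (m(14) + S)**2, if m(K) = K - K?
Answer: 117649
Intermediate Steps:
m(K) = 0
(m(14) + S)**2 = (0 + 343)**2 = 343**2 = 117649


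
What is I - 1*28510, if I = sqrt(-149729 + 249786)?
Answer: -28510 + sqrt(100057) ≈ -28194.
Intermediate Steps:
I = sqrt(100057) ≈ 316.32
I - 1*28510 = sqrt(100057) - 1*28510 = sqrt(100057) - 28510 = -28510 + sqrt(100057)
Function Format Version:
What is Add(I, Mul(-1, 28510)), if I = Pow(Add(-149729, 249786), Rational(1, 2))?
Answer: Add(-28510, Pow(100057, Rational(1, 2))) ≈ -28194.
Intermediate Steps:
I = Pow(100057, Rational(1, 2)) ≈ 316.32
Add(I, Mul(-1, 28510)) = Add(Pow(100057, Rational(1, 2)), Mul(-1, 28510)) = Add(Pow(100057, Rational(1, 2)), -28510) = Add(-28510, Pow(100057, Rational(1, 2)))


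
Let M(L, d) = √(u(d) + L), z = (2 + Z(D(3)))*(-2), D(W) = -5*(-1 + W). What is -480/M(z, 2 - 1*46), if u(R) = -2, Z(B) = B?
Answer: -240*√14/7 ≈ -128.29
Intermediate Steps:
D(W) = 5 - 5*W
z = 16 (z = (2 + (5 - 5*3))*(-2) = (2 + (5 - 15))*(-2) = (2 - 10)*(-2) = -8*(-2) = 16)
M(L, d) = √(-2 + L)
-480/M(z, 2 - 1*46) = -480/√(-2 + 16) = -480*√14/14 = -240*√14/7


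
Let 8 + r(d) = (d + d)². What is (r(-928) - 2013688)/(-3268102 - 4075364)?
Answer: -55040/282441 ≈ -0.19487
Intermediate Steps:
r(d) = -8 + 4*d² (r(d) = -8 + (d + d)² = -8 + (2*d)² = -8 + 4*d²)
(r(-928) - 2013688)/(-3268102 - 4075364) = ((-8 + 4*(-928)²) - 2013688)/(-3268102 - 4075364) = ((-8 + 4*861184) - 2013688)/(-7343466) = ((-8 + 3444736) - 2013688)*(-1/7343466) = (3444728 - 2013688)*(-1/7343466) = 1431040*(-1/7343466) = -55040/282441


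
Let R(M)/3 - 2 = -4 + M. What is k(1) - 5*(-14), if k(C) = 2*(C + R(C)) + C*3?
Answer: 69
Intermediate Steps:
R(M) = -6 + 3*M (R(M) = 6 + 3*(-4 + M) = 6 + (-12 + 3*M) = -6 + 3*M)
k(C) = -12 + 11*C (k(C) = 2*(C + (-6 + 3*C)) + C*3 = 2*(-6 + 4*C) + 3*C = (-12 + 8*C) + 3*C = -12 + 11*C)
k(1) - 5*(-14) = (-12 + 11*1) - 5*(-14) = (-12 + 11) + 70 = -1 + 70 = 69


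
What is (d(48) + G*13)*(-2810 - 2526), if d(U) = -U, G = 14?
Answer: -715024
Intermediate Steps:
(d(48) + G*13)*(-2810 - 2526) = (-1*48 + 14*13)*(-2810 - 2526) = (-48 + 182)*(-5336) = 134*(-5336) = -715024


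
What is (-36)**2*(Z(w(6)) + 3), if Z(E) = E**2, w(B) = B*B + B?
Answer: 2290032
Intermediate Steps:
w(B) = B + B**2 (w(B) = B**2 + B = B + B**2)
(-36)**2*(Z(w(6)) + 3) = (-36)**2*((6*(1 + 6))**2 + 3) = 1296*((6*7)**2 + 3) = 1296*(42**2 + 3) = 1296*(1764 + 3) = 1296*1767 = 2290032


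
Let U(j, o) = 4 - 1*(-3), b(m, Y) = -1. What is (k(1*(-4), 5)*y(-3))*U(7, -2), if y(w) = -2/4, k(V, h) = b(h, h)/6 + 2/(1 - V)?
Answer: -49/60 ≈ -0.81667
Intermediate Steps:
U(j, o) = 7 (U(j, o) = 4 + 3 = 7)
k(V, h) = -⅙ + 2/(1 - V) (k(V, h) = -1/6 + 2/(1 - V) = -1*⅙ + 2/(1 - V) = -⅙ + 2/(1 - V))
y(w) = -½ (y(w) = -2*¼ = -½)
(k(1*(-4), 5)*y(-3))*U(7, -2) = (((-11 - (-4))/(6*(-1 + 1*(-4))))*(-½))*7 = (((-11 - 1*(-4))/(6*(-1 - 4)))*(-½))*7 = (((⅙)*(-11 + 4)/(-5))*(-½))*7 = (((⅙)*(-⅕)*(-7))*(-½))*7 = ((7/30)*(-½))*7 = -7/60*7 = -49/60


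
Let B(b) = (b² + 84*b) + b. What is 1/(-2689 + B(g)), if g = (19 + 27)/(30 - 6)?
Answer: -144/363227 ≈ -0.00039645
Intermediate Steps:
g = 23/12 (g = 46/24 = 46*(1/24) = 23/12 ≈ 1.9167)
B(b) = b² + 85*b
1/(-2689 + B(g)) = 1/(-2689 + 23*(85 + 23/12)/12) = 1/(-2689 + (23/12)*(1043/12)) = 1/(-2689 + 23989/144) = 1/(-363227/144) = -144/363227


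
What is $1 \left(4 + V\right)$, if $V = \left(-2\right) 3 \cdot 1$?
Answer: $-2$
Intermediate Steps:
$V = -6$ ($V = \left(-6\right) 1 = -6$)
$1 \left(4 + V\right) = 1 \left(4 - 6\right) = 1 \left(-2\right) = -2$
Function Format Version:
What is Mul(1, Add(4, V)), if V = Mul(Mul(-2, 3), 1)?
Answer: -2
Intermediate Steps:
V = -6 (V = Mul(-6, 1) = -6)
Mul(1, Add(4, V)) = Mul(1, Add(4, -6)) = Mul(1, -2) = -2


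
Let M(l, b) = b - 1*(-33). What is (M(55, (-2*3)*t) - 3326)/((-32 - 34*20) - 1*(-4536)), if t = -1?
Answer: -3287/3824 ≈ -0.85957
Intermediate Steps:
M(l, b) = 33 + b (M(l, b) = b + 33 = 33 + b)
(M(55, (-2*3)*t) - 3326)/((-32 - 34*20) - 1*(-4536)) = ((33 - 2*3*(-1)) - 3326)/((-32 - 34*20) - 1*(-4536)) = ((33 - 6*(-1)) - 3326)/((-32 - 680) + 4536) = ((33 + 6) - 3326)/(-712 + 4536) = (39 - 3326)/3824 = -3287*1/3824 = -3287/3824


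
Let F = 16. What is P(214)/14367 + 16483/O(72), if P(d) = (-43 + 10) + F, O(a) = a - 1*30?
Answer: 26312283/67046 ≈ 392.45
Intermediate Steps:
O(a) = -30 + a (O(a) = a - 30 = -30 + a)
P(d) = -17 (P(d) = (-43 + 10) + 16 = -33 + 16 = -17)
P(214)/14367 + 16483/O(72) = -17/14367 + 16483/(-30 + 72) = -17*1/14367 + 16483/42 = -17/14367 + 16483*(1/42) = -17/14367 + 16483/42 = 26312283/67046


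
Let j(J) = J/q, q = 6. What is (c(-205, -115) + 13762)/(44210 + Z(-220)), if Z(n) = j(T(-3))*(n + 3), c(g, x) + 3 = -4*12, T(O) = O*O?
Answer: 27422/87769 ≈ 0.31243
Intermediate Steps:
T(O) = O²
j(J) = J/6
c(g, x) = -51 (c(g, x) = -3 - 4*12 = -3 - 48 = -51)
Z(n) = 9/2 + 3*n/2 (Z(n) = ((⅙)*(-3)²)*(n + 3) = ((⅙)*9)*(3 + n) = 3*(3 + n)/2 = 9/2 + 3*n/2)
(c(-205, -115) + 13762)/(44210 + Z(-220)) = (-51 + 13762)/(44210 + (9/2 + (3/2)*(-220))) = 13711/(44210 + (9/2 - 330)) = 13711/(44210 - 651/2) = 13711/(87769/2) = 13711*(2/87769) = 27422/87769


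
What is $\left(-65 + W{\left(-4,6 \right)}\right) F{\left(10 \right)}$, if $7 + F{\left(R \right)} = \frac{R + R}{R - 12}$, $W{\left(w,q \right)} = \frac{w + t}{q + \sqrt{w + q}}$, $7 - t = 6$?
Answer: $1114 - \frac{3 \sqrt{2}}{2} \approx 1111.9$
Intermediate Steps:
$t = 1$ ($t = 7 - 6 = 1$)
$W{\left(w,q \right)} = \frac{1 + w}{q + \sqrt{q + w}}$ ($W{\left(w,q \right)} = \frac{w + 1}{q + \sqrt{w + q}} = \frac{1 + w}{q + \sqrt{q + w}}$)
$F{\left(R \right)} = -7 + \frac{2 R}{-12 + R}$ ($F{\left(R \right)} = -7 + \frac{R + R}{R - 12} = -7 + \frac{2 R}{-12 + R}$)
$\left(-65 + W{\left(-4,6 \right)}\right) F{\left(10 \right)} = \left(-65 + \frac{1 - 4}{6 + \sqrt{6 - 4}}\right) \frac{84 - 50}{-12 + 10} = \left(-65 + \frac{1}{6 + \sqrt{2}} \left(-3\right)\right) \frac{84 - 50}{-2} = \left(-65 - \frac{3}{6 + \sqrt{2}}\right) \left(\left(- \frac{1}{2}\right) 34\right) = \left(-65 - \frac{3}{6 + \sqrt{2}}\right) \left(-17\right) = 1105 + \frac{51}{6 + \sqrt{2}}$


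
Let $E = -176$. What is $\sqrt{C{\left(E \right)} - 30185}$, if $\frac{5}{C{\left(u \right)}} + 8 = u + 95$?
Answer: $\frac{i \sqrt{239095830}}{89} \approx 173.74 i$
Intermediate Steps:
$C{\left(u \right)} = \frac{5}{87 + u}$ ($C{\left(u \right)} = \frac{5}{-8 + \left(u + 95\right)} = \frac{5}{-8 + \left(95 + u\right)} = \frac{5}{87 + u}$)
$\sqrt{C{\left(E \right)} - 30185} = \sqrt{\frac{5}{87 - 176} - 30185} = \sqrt{\frac{5}{-89} - 30185} = \sqrt{5 \left(- \frac{1}{89}\right) - 30185} = \sqrt{- \frac{5}{89} - 30185} = \sqrt{- \frac{2686470}{89}} = \frac{i \sqrt{239095830}}{89}$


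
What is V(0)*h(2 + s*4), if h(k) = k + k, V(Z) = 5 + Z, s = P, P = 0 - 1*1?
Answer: -20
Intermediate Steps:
P = -1 (P = 0 - 1 = -1)
s = -1
h(k) = 2*k
V(0)*h(2 + s*4) = (5 + 0)*(2*(2 - 1*4)) = 5*(2*(2 - 4)) = 5*(2*(-2)) = 5*(-4) = -20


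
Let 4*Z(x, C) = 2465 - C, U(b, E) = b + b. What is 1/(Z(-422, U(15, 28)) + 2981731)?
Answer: 4/11929359 ≈ 3.3531e-7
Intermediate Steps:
U(b, E) = 2*b
Z(x, C) = 2465/4 - C/4 (Z(x, C) = (2465 - C)/4 = 2465/4 - C/4)
1/(Z(-422, U(15, 28)) + 2981731) = 1/((2465/4 - 15/2) + 2981731) = 1/(2435/4 + 2981731) = 1/(11929359/4) = 4/11929359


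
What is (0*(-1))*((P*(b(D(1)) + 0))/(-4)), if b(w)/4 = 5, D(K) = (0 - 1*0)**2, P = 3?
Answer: 0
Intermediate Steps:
D(K) = 0 (D(K) = (0 + 0)**2 = 0**2 = 0)
b(w) = 20 (b(w) = 4*5 = 20)
(0*(-1))*((P*(b(D(1)) + 0))/(-4)) = (0*(-1))*((3*(20 + 0))/(-4)) = 0*((3*20)*(-1/4)) = 0*(60*(-1/4)) = 0*(-15) = 0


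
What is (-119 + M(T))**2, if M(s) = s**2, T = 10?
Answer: 361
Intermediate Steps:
(-119 + M(T))**2 = (-119 + 10**2)**2 = (-119 + 100)**2 = (-19)**2 = 361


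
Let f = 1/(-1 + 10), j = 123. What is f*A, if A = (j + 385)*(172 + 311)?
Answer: 81788/3 ≈ 27263.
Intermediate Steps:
f = ⅑ (f = 1/9 = ⅑ ≈ 0.11111)
A = 245364 (A = (123 + 385)*(172 + 311) = 508*483 = 245364)
f*A = (⅑)*245364 = 81788/3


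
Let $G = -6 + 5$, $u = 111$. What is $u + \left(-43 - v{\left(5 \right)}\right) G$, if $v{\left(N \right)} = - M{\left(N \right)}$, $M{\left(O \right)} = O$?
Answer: $149$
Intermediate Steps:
$v{\left(N \right)} = - N$
$G = -1$
$u + \left(-43 - v{\left(5 \right)}\right) G = 111 + \left(-43 - \left(-1\right) 5\right) \left(-1\right) = 111 + \left(-43 - -5\right) \left(-1\right) = 111 + \left(-43 + 5\right) \left(-1\right) = 111 - -38 = 111 + 38 = 149$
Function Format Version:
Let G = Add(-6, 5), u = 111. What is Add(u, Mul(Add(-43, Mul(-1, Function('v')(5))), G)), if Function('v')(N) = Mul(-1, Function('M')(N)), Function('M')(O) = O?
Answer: 149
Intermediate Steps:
Function('v')(N) = Mul(-1, N)
G = -1
Add(u, Mul(Add(-43, Mul(-1, Function('v')(5))), G)) = Add(111, Mul(Add(-43, Mul(-1, Mul(-1, 5))), -1)) = Add(111, Mul(Add(-43, Mul(-1, -5)), -1)) = Add(111, Mul(Add(-43, 5), -1)) = Add(111, Mul(-38, -1)) = Add(111, 38) = 149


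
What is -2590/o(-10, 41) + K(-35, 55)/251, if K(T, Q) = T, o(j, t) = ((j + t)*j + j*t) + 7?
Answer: 625135/178963 ≈ 3.4931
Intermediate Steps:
o(j, t) = 7 + j*t + j*(j + t) (o(j, t) = (j*(j + t) + j*t) + 7 = (j*t + j*(j + t)) + 7 = 7 + j*t + j*(j + t))
-2590/o(-10, 41) + K(-35, 55)/251 = -2590/(7 + (-10)² + 2*(-10)*41) - 35/251 = -2590/(7 + 100 - 820) - 35*1/251 = -2590/(-713) - 35/251 = -2590*(-1/713) - 35/251 = 2590/713 - 35/251 = 625135/178963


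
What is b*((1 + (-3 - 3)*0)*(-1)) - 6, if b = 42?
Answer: -48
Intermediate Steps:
b*((1 + (-3 - 3)*0)*(-1)) - 6 = 42*((1 + (-3 - 3)*0)*(-1)) - 6 = 42*((1 - 6*0)*(-1)) - 6 = 42*((1 + 0)*(-1)) - 6 = 42*(1*(-1)) - 6 = 42*(-1) - 6 = -42 - 6 = -48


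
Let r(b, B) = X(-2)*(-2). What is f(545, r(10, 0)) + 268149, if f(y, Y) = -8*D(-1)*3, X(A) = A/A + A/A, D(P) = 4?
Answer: 268053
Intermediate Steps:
X(A) = 2 (X(A) = 1 + 1 = 2)
r(b, B) = -4 (r(b, B) = 2*(-2) = -4)
f(y, Y) = -96 (f(y, Y) = -8*4*3 = -32*3 = -96)
f(545, r(10, 0)) + 268149 = -96 + 268149 = 268053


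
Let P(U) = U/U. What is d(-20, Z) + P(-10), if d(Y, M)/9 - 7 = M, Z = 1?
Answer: 73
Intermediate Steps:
d(Y, M) = 63 + 9*M
P(U) = 1
d(-20, Z) + P(-10) = (63 + 9*1) + 1 = (63 + 9) + 1 = 72 + 1 = 73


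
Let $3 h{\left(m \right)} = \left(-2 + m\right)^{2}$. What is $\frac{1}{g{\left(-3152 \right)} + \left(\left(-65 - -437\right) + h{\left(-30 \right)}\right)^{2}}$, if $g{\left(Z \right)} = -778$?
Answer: $\frac{9}{4572598} \approx 1.9682 \cdot 10^{-6}$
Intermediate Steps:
$h{\left(m \right)} = \frac{\left(-2 + m\right)^{2}}{3}$
$\frac{1}{g{\left(-3152 \right)} + \left(\left(-65 - -437\right) + h{\left(-30 \right)}\right)^{2}} = \frac{1}{-778 + \left(\left(-65 - -437\right) + \frac{\left(-2 - 30\right)^{2}}{3}\right)^{2}} = \frac{1}{-778 + \left(\left(-65 + 437\right) + \frac{\left(-32\right)^{2}}{3}\right)^{2}} = \frac{1}{-778 + \left(372 + \frac{1}{3} \cdot 1024\right)^{2}} = \frac{1}{-778 + \left(372 + \frac{1024}{3}\right)^{2}} = \frac{1}{-778 + \left(\frac{2140}{3}\right)^{2}} = \frac{1}{-778 + \frac{4579600}{9}} = \frac{1}{\frac{4572598}{9}} = \frac{9}{4572598}$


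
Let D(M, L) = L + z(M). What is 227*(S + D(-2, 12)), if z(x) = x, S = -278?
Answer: -60836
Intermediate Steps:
D(M, L) = L + M
227*(S + D(-2, 12)) = 227*(-278 + (12 - 2)) = 227*(-278 + 10) = 227*(-268) = -60836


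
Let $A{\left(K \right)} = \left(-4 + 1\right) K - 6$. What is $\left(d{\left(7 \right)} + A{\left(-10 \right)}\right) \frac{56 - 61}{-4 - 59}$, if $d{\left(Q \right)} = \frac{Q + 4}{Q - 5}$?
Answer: $\frac{295}{126} \approx 2.3413$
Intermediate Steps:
$A{\left(K \right)} = -6 - 3 K$ ($A{\left(K \right)} = - 3 K - 6 = -6 - 3 K$)
$d{\left(Q \right)} = \frac{4 + Q}{-5 + Q}$
$\left(d{\left(7 \right)} + A{\left(-10 \right)}\right) \frac{56 - 61}{-4 - 59} = \left(\frac{4 + 7}{-5 + 7} - -24\right) \frac{56 - 61}{-4 - 59} = \left(\frac{1}{2} \cdot 11 + \left(-6 + 30\right)\right) \left(- \frac{5}{-63}\right) = \left(\frac{1}{2} \cdot 11 + 24\right) \left(\left(-5\right) \left(- \frac{1}{63}\right)\right) = \left(\frac{11}{2} + 24\right) \frac{5}{63} = \frac{59}{2} \cdot \frac{5}{63} = \frac{295}{126}$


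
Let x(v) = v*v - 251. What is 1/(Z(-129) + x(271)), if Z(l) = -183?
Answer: 1/73007 ≈ 1.3697e-5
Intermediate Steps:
x(v) = -251 + v² (x(v) = v² - 251 = -251 + v²)
1/(Z(-129) + x(271)) = 1/(-183 + (-251 + 271²)) = 1/(-183 + (-251 + 73441)) = 1/(-183 + 73190) = 1/73007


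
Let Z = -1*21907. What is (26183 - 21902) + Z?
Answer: -17626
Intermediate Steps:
Z = -21907
(26183 - 21902) + Z = (26183 - 21902) - 21907 = 4281 - 21907 = -17626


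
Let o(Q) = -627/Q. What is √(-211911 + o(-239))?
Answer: I*√12104418378/239 ≈ 460.33*I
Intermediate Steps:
√(-211911 + o(-239)) = √(-211911 - 627/(-239)) = √(-211911 - 627*(-1/239)) = √(-211911 + 627/239) = √(-50646102/239) = I*√12104418378/239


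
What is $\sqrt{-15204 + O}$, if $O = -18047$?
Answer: $i \sqrt{33251} \approx 182.35 i$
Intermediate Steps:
$\sqrt{-15204 + O} = \sqrt{-15204 - 18047} = \sqrt{-33251} = i \sqrt{33251}$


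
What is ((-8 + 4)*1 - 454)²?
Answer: 209764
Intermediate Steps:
((-8 + 4)*1 - 454)² = (-4*1 - 454)² = (-4 - 454)² = (-458)² = 209764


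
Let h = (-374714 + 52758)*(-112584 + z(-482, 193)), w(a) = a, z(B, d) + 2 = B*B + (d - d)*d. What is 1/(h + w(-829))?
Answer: -1/38550368357 ≈ -2.5940e-11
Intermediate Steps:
z(B, d) = -2 + B² (z(B, d) = -2 + (B*B + (d - d)*d) = -2 + (B² + 0*d) = -2 + (B² + 0) = -2 + B²)
h = -38550367528 (h = (-374714 + 52758)*(-112584 + (-2 + (-482)²)) = -321956*(-112584 + (-2 + 232324)) = -321956*(-112584 + 232322) = -321956*119738 = -38550367528)
1/(h + w(-829)) = 1/(-38550367528 - 829) = 1/(-38550368357) = -1/38550368357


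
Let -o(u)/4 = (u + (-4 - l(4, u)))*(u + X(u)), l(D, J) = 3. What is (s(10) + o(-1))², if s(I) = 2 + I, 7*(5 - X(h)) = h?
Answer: 1024144/49 ≈ 20901.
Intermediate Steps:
X(h) = 5 - h/7
o(u) = -4*(-7 + u)*(5 + 6*u/7) (o(u) = -4*(u + (-4 - 1*3))*(u + (5 - u/7)) = -4*(u + (-4 - 3))*(5 + 6*u/7) = -4*(u - 7)*(5 + 6*u/7) = -4*(-7 + u)*(5 + 6*u/7))
(s(10) + o(-1))² = ((2 + 10) + (140 + 4*(-1) - 24/7*(-1)²))² = (12 + (140 - 4 - 24/7*1))² = (12 + (140 - 4 - 24/7))² = (12 + 928/7)² = (1012/7)² = 1024144/49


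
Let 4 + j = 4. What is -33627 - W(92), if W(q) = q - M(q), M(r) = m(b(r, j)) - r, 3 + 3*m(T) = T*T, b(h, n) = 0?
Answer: -33812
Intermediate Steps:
j = 0 (j = -4 + 4 = 0)
m(T) = -1 + T**2/3 (m(T) = -1 + (T*T)/3 = -1 + T**2/3)
M(r) = -1 - r (M(r) = (-1 + (1/3)*0**2) - r = (-1 + (1/3)*0) - r = (-1 + 0) - r = -1 - r)
W(q) = 1 + 2*q (W(q) = q - (-1 - q) = q + (1 + q) = 1 + 2*q)
-33627 - W(92) = -33627 - (1 + 2*92) = -33627 - (1 + 184) = -33627 - 1*185 = -33627 - 185 = -33812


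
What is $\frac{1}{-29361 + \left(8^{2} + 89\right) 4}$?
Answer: $- \frac{1}{28749} \approx -3.4784 \cdot 10^{-5}$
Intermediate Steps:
$\frac{1}{-29361 + \left(8^{2} + 89\right) 4} = \frac{1}{-29361 + \left(64 + 89\right) 4} = \frac{1}{-29361 + 153 \cdot 4} = \frac{1}{-29361 + 612} = \frac{1}{-28749} = - \frac{1}{28749}$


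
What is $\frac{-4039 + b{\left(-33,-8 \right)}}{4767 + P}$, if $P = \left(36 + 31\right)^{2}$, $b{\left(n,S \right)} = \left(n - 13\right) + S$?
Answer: $- \frac{4093}{9256} \approx -0.4422$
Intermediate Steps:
$b{\left(n,S \right)} = -13 + S + n$ ($b{\left(n,S \right)} = \left(-13 + n\right) + S = -13 + S + n$)
$P = 4489$ ($P = 67^{2} = 4489$)
$\frac{-4039 + b{\left(-33,-8 \right)}}{4767 + P} = \frac{-4039 - 54}{4767 + 4489} = \frac{-4039 - 54}{9256} = \left(-4093\right) \frac{1}{9256} = - \frac{4093}{9256}$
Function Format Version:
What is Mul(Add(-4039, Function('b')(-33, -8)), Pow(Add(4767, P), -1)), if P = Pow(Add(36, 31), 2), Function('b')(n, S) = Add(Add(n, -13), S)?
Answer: Rational(-4093, 9256) ≈ -0.44220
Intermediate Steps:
Function('b')(n, S) = Add(-13, S, n) (Function('b')(n, S) = Add(Add(-13, n), S) = Add(-13, S, n))
P = 4489 (P = Pow(67, 2) = 4489)
Mul(Add(-4039, Function('b')(-33, -8)), Pow(Add(4767, P), -1)) = Mul(Add(-4039, Add(-13, -8, -33)), Pow(Add(4767, 4489), -1)) = Mul(Add(-4039, -54), Pow(9256, -1)) = Mul(-4093, Rational(1, 9256)) = Rational(-4093, 9256)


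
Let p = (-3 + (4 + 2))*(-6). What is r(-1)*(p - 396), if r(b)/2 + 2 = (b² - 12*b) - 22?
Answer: 9108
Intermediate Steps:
r(b) = -48 - 24*b + 2*b² (r(b) = -4 + 2*((b² - 12*b) - 22) = -4 + 2*(-22 + b² - 12*b) = -4 + (-44 - 24*b + 2*b²) = -48 - 24*b + 2*b²)
p = -18 (p = (-3 + 6)*(-6) = 3*(-6) = -18)
r(-1)*(p - 396) = (-48 - 24*(-1) + 2*(-1)²)*(-18 - 396) = (-48 + 24 + 2*1)*(-414) = (-48 + 24 + 2)*(-414) = -22*(-414) = 9108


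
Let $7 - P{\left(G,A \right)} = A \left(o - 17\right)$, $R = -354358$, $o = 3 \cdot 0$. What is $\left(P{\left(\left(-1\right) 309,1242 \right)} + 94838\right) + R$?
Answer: $-238399$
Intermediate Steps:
$o = 0$
$P{\left(G,A \right)} = 7 + 17 A$ ($P{\left(G,A \right)} = 7 - A \left(0 - 17\right) = 7 - A \left(-17\right) = 7 - - 17 A = 7 + 17 A$)
$\left(P{\left(\left(-1\right) 309,1242 \right)} + 94838\right) + R = \left(\left(7 + 17 \cdot 1242\right) + 94838\right) - 354358 = \left(\left(7 + 21114\right) + 94838\right) - 354358 = \left(21121 + 94838\right) - 354358 = 115959 - 354358 = -238399$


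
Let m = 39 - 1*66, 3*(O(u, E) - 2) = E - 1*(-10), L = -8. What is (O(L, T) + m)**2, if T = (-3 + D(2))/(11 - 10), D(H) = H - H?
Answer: 4624/9 ≈ 513.78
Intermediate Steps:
D(H) = 0
T = -3 (T = (-3 + 0)/(11 - 10) = -3/1 = -3*1 = -3)
O(u, E) = 16/3 + E/3 (O(u, E) = 2 + (E - 1*(-10))/3 = 2 + (E + 10)/3 = 2 + (10 + E)/3 = 2 + (10/3 + E/3) = 16/3 + E/3)
m = -27 (m = 39 - 66 = -27)
(O(L, T) + m)**2 = ((16/3 + (1/3)*(-3)) - 27)**2 = ((16/3 - 1) - 27)**2 = (13/3 - 27)**2 = (-68/3)**2 = 4624/9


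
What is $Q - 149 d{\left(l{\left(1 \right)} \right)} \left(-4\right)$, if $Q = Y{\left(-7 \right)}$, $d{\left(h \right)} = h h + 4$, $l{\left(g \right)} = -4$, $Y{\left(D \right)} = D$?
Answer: $11913$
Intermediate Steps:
$d{\left(h \right)} = 4 + h^{2}$ ($d{\left(h \right)} = h^{2} + 4 = 4 + h^{2}$)
$Q = -7$
$Q - 149 d{\left(l{\left(1 \right)} \right)} \left(-4\right) = -7 - 149 \left(4 + \left(-4\right)^{2}\right) \left(-4\right) = -7 - 149 \left(4 + 16\right) \left(-4\right) = -7 - 149 \cdot 20 \left(-4\right) = -7 - -11920 = -7 + 11920 = 11913$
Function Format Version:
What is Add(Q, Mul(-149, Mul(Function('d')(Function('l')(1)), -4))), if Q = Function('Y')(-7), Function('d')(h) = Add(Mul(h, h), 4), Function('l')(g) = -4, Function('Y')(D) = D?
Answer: 11913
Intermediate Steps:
Function('d')(h) = Add(4, Pow(h, 2)) (Function('d')(h) = Add(Pow(h, 2), 4) = Add(4, Pow(h, 2)))
Q = -7
Add(Q, Mul(-149, Mul(Function('d')(Function('l')(1)), -4))) = Add(-7, Mul(-149, Mul(Add(4, Pow(-4, 2)), -4))) = Add(-7, Mul(-149, Mul(Add(4, 16), -4))) = Add(-7, Mul(-149, Mul(20, -4))) = Add(-7, Mul(-149, -80)) = Add(-7, 11920) = 11913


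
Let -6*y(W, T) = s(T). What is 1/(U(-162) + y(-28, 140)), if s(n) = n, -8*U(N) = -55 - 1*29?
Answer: -6/77 ≈ -0.077922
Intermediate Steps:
U(N) = 21/2 (U(N) = -(-55 - 1*29)/8 = -(-55 - 29)/8 = -⅛*(-84) = 21/2)
y(W, T) = -T/6
1/(U(-162) + y(-28, 140)) = 1/(21/2 - ⅙*140) = 1/(21/2 - 70/3) = 1/(-77/6) = -6/77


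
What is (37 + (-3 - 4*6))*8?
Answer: 80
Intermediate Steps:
(37 + (-3 - 4*6))*8 = (37 + (-3 - 24))*8 = (37 - 27)*8 = 10*8 = 80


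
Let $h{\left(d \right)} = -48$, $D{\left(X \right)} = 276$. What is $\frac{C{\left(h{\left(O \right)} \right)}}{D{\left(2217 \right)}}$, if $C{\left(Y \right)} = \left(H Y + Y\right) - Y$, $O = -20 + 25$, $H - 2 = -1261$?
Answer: $\frac{5036}{23} \approx 218.96$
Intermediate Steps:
$H = -1259$ ($H = 2 - 1261 = -1259$)
$O = 5$
$C{\left(Y \right)} = - 1259 Y$ ($C{\left(Y \right)} = \left(- 1259 Y + Y\right) - Y = - 1258 Y - Y = - 1259 Y$)
$\frac{C{\left(h{\left(O \right)} \right)}}{D{\left(2217 \right)}} = \frac{\left(-1259\right) \left(-48\right)}{276} = 60432 \cdot \frac{1}{276} = \frac{5036}{23}$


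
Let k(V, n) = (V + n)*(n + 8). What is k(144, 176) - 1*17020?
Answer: 41860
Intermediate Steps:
k(V, n) = (8 + n)*(V + n) (k(V, n) = (V + n)*(8 + n) = (8 + n)*(V + n))
k(144, 176) - 1*17020 = (176**2 + 8*144 + 8*176 + 144*176) - 1*17020 = (30976 + 1152 + 1408 + 25344) - 17020 = 58880 - 17020 = 41860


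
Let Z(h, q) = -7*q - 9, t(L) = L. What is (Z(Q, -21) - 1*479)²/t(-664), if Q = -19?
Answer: -116281/664 ≈ -175.12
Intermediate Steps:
Z(h, q) = -9 - 7*q
(Z(Q, -21) - 1*479)²/t(-664) = ((-9 - 7*(-21)) - 1*479)²/(-664) = ((-9 + 147) - 479)²*(-1/664) = (138 - 479)²*(-1/664) = (-341)²*(-1/664) = 116281*(-1/664) = -116281/664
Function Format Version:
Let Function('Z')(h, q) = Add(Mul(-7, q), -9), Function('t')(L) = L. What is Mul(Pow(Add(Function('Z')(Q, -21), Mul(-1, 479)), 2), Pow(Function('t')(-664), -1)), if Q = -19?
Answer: Rational(-116281, 664) ≈ -175.12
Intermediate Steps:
Function('Z')(h, q) = Add(-9, Mul(-7, q))
Mul(Pow(Add(Function('Z')(Q, -21), Mul(-1, 479)), 2), Pow(Function('t')(-664), -1)) = Mul(Pow(Add(Add(-9, Mul(-7, -21)), Mul(-1, 479)), 2), Pow(-664, -1)) = Mul(Pow(Add(Add(-9, 147), -479), 2), Rational(-1, 664)) = Mul(Pow(Add(138, -479), 2), Rational(-1, 664)) = Mul(Pow(-341, 2), Rational(-1, 664)) = Mul(116281, Rational(-1, 664)) = Rational(-116281, 664)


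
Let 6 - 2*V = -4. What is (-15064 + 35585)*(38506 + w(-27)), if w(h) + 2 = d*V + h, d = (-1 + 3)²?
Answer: 789996937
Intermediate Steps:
V = 5 (V = 3 - ½*(-4) = 3 + 2 = 5)
d = 4 (d = 2² = 4)
w(h) = 18 + h (w(h) = -2 + (4*5 + h) = -2 + (20 + h) = 18 + h)
(-15064 + 35585)*(38506 + w(-27)) = (-15064 + 35585)*(38506 + (18 - 27)) = 20521*(38506 - 9) = 20521*38497 = 789996937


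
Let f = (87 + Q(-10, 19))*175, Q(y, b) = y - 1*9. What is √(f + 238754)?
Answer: √250654 ≈ 500.65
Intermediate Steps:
Q(y, b) = -9 + y (Q(y, b) = y - 9 = -9 + y)
f = 11900 (f = (87 + (-9 - 10))*175 = (87 - 19)*175 = 68*175 = 11900)
√(f + 238754) = √(11900 + 238754) = √250654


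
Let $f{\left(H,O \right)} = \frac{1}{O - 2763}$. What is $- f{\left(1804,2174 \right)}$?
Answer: $\frac{1}{589} \approx 0.0016978$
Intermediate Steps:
$f{\left(H,O \right)} = \frac{1}{-2763 + O}$
$- f{\left(1804,2174 \right)} = - \frac{1}{-2763 + 2174} = - \frac{1}{-589} = \left(-1\right) \left(- \frac{1}{589}\right) = \frac{1}{589}$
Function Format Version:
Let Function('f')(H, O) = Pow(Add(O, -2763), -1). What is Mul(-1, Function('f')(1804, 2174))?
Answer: Rational(1, 589) ≈ 0.0016978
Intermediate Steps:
Function('f')(H, O) = Pow(Add(-2763, O), -1)
Mul(-1, Function('f')(1804, 2174)) = Mul(-1, Pow(Add(-2763, 2174), -1)) = Mul(-1, Pow(-589, -1)) = Mul(-1, Rational(-1, 589)) = Rational(1, 589)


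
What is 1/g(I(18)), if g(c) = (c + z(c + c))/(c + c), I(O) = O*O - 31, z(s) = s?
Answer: ⅔ ≈ 0.66667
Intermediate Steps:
I(O) = -31 + O² (I(O) = O² - 31 = -31 + O²)
g(c) = 3/2 (g(c) = (c + (c + c))/(c + c) = (c + 2*c)/((2*c)) = (3*c)*(1/(2*c)) = 3/2)
1/g(I(18)) = 1/(3/2) = ⅔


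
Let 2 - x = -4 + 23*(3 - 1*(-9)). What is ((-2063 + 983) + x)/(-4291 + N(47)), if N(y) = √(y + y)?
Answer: 643650/2045843 + 150*√94/2045843 ≈ 0.31532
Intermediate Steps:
N(y) = √2*√y (N(y) = √(2*y) = √2*√y)
x = -270 (x = 2 - (-4 + 23*(3 - 1*(-9))) = 2 - (-4 + 23*(3 + 9)) = 2 - (-4 + 23*12) = 2 - (-4 + 276) = 2 - 1*272 = 2 - 272 = -270)
((-2063 + 983) + x)/(-4291 + N(47)) = ((-2063 + 983) - 270)/(-4291 + √2*√47) = (-1080 - 270)/(-4291 + √94) = -1350/(-4291 + √94)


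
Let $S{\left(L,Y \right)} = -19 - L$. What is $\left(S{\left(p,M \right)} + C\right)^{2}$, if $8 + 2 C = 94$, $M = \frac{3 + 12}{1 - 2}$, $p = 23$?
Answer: $1$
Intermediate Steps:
$M = -15$ ($M = \frac{15}{-1} = 15 \left(-1\right) = -15$)
$C = 43$ ($C = -4 + \frac{1}{2} \cdot 94 = -4 + 47 = 43$)
$\left(S{\left(p,M \right)} + C\right)^{2} = \left(\left(-19 - 23\right) + 43\right)^{2} = \left(-42 + 43\right)^{2} = 1^{2} = 1$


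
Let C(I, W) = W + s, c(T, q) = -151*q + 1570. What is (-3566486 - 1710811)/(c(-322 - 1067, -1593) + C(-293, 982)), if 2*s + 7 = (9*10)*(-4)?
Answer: -3518198/161941 ≈ -21.725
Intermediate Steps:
c(T, q) = 1570 - 151*q
s = -367/2 (s = -7/2 + ((9*10)*(-4))/2 = -7/2 + (90*(-4))/2 = -7/2 + (½)*(-360) = -7/2 - 180 = -367/2 ≈ -183.50)
C(I, W) = -367/2 + W (C(I, W) = W - 367/2 = -367/2 + W)
(-3566486 - 1710811)/(c(-322 - 1067, -1593) + C(-293, 982)) = (-3566486 - 1710811)/((1570 - 151*(-1593)) + (-367/2 + 982)) = -5277297/((1570 + 240543) + 1597/2) = -5277297/(242113 + 1597/2) = -5277297/485823/2 = -5277297*2/485823 = -3518198/161941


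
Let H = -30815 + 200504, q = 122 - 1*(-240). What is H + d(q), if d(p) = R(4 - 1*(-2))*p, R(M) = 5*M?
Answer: 180549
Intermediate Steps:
q = 362 (q = 122 + 240 = 362)
d(p) = 30*p (d(p) = (5*(4 - 1*(-2)))*p = (5*(4 + 2))*p = (5*6)*p = 30*p)
H = 169689
H + d(q) = 169689 + 30*362 = 169689 + 10860 = 180549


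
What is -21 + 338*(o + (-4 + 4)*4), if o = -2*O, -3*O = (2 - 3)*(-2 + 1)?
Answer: 613/3 ≈ 204.33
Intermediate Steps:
O = -1/3 (O = -(2 - 3)*(-2 + 1)/3 = -(-1)*(-1)/3 = -1/3*1 = -1/3 ≈ -0.33333)
o = 2/3 (o = -2*(-1/3) = 2/3 ≈ 0.66667)
-21 + 338*(o + (-4 + 4)*4) = -21 + 338*(2/3 + (-4 + 4)*4) = -21 + 338*(2/3 + 0*4) = -21 + 338*(2/3 + 0) = -21 + 338*(2/3) = -21 + 676/3 = 613/3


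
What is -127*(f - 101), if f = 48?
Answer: 6731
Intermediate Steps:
-127*(f - 101) = -127*(48 - 101) = -127*(-53) = 6731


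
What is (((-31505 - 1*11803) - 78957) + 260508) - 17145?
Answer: 121098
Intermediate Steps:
(((-31505 - 1*11803) - 78957) + 260508) - 17145 = (((-31505 - 11803) - 78957) + 260508) - 17145 = ((-43308 - 78957) + 260508) - 17145 = (-122265 + 260508) - 17145 = 138243 - 17145 = 121098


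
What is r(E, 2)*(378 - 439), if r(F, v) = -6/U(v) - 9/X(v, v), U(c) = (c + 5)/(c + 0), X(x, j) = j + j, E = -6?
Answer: 6771/28 ≈ 241.82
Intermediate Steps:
X(x, j) = 2*j
U(c) = (5 + c)/c
r(F, v) = -9/(2*v) - 6*v/(5 + v) (r(F, v) = -6*v/(5 + v) - 9*1/(2*v) = -6*v/(5 + v) - 9/(2*v) = -9/(2*v) - 6*v/(5 + v))
r(E, 2)*(378 - 439) = ((3/2)*(-15 - 4*2² - 3*2)/(2*(5 + 2)))*(378 - 439) = ((3/2)*(½)*(-15 - 4*4 - 6)/7)*(-61) = ((3/2)*(½)*(⅐)*(-15 - 16 - 6))*(-61) = ((3/2)*(½)*(⅐)*(-37))*(-61) = -111/28*(-61) = 6771/28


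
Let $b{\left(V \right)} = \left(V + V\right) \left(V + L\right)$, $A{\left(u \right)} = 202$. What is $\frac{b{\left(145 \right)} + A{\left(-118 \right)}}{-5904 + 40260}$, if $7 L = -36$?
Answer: $\frac{23777}{20041} \approx 1.1864$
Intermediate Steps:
$L = - \frac{36}{7}$ ($L = \frac{1}{7} \left(-36\right) = - \frac{36}{7} \approx -5.1429$)
$b{\left(V \right)} = 2 V \left(- \frac{36}{7} + V\right)$ ($b{\left(V \right)} = \left(V + V\right) \left(V - \frac{36}{7}\right) = 2 V \left(- \frac{36}{7} + V\right)$)
$\frac{b{\left(145 \right)} + A{\left(-118 \right)}}{-5904 + 40260} = \frac{\frac{2}{7} \cdot 145 \left(-36 + 7 \cdot 145\right) + 202}{-5904 + 40260} = \frac{\frac{2}{7} \cdot 145 \left(-36 + 1015\right) + 202}{34356} = \left(\frac{2}{7} \cdot 145 \cdot 979 + 202\right) \frac{1}{34356} = \left(\frac{283910}{7} + 202\right) \frac{1}{34356} = \frac{285324}{7} \cdot \frac{1}{34356} = \frac{23777}{20041}$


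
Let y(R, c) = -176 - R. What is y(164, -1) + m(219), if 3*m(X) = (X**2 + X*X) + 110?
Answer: 95012/3 ≈ 31671.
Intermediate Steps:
m(X) = 110/3 + 2*X**2/3 (m(X) = ((X**2 + X*X) + 110)/3 = ((X**2 + X**2) + 110)/3 = (2*X**2 + 110)/3 = (110 + 2*X**2)/3 = 110/3 + 2*X**2/3)
y(164, -1) + m(219) = (-176 - 1*164) + (110/3 + (2/3)*219**2) = (-176 - 164) + (110/3 + (2/3)*47961) = -340 + (110/3 + 31974) = -340 + 96032/3 = 95012/3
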